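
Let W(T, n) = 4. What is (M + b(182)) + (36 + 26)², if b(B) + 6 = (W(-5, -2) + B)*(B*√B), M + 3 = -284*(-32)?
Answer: 12923 + 33852*√182 ≈ 4.6961e+5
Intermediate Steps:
M = 9085 (M = -3 - 284*(-32) = -3 + 9088 = 9085)
b(B) = -6 + B^(3/2)*(4 + B) (b(B) = -6 + (4 + B)*(B*√B) = -6 + (4 + B)*B^(3/2) = -6 + B^(3/2)*(4 + B))
(M + b(182)) + (36 + 26)² = (9085 + (-6 + 182^(5/2) + 4*182^(3/2))) + (36 + 26)² = (9085 + (-6 + 33124*√182 + 4*(182*√182))) + 62² = (9085 + (-6 + 33124*√182 + 728*√182)) + 3844 = (9085 + (-6 + 33852*√182)) + 3844 = (9079 + 33852*√182) + 3844 = 12923 + 33852*√182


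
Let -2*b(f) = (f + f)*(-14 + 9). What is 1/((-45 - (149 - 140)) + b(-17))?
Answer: -1/139 ≈ -0.0071942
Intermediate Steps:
b(f) = 5*f (b(f) = -(f + f)*(-14 + 9)/2 = -2*f*(-5)/2 = -(-5)*f = 5*f)
1/((-45 - (149 - 140)) + b(-17)) = 1/((-45 - (149 - 140)) + 5*(-17)) = 1/((-45 - 1*9) - 85) = 1/((-45 - 9) - 85) = 1/(-54 - 85) = 1/(-139) = -1/139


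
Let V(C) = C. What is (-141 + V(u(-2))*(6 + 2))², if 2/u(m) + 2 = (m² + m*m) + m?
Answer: 18769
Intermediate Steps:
u(m) = 2/(-2 + m + 2*m²) (u(m) = 2/(-2 + ((m² + m*m) + m)) = 2/(-2 + ((m² + m²) + m)) = 2/(-2 + (2*m² + m)) = 2/(-2 + (m + 2*m²)) = 2/(-2 + m + 2*m²))
(-141 + V(u(-2))*(6 + 2))² = (-141 + (2/(-2 - 2 + 2*(-2)²))*(6 + 2))² = (-141 + (2/(-2 - 2 + 2*4))*8)² = (-141 + (2/(-2 - 2 + 8))*8)² = (-141 + (2/4)*8)² = (-141 + (2*(¼))*8)² = (-141 + (½)*8)² = (-141 + 4)² = (-137)² = 18769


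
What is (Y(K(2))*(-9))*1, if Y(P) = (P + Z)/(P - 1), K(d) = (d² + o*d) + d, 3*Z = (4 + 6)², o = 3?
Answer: -408/11 ≈ -37.091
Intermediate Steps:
Z = 100/3 (Z = (4 + 6)²/3 = (⅓)*10² = (⅓)*100 = 100/3 ≈ 33.333)
K(d) = d² + 4*d (K(d) = (d² + 3*d) + d = d² + 4*d)
Y(P) = (100/3 + P)/(-1 + P) (Y(P) = (P + 100/3)/(P - 1) = (100/3 + P)/(-1 + P))
(Y(K(2))*(-9))*1 = (((100/3 + 2*(4 + 2))/(-1 + 2*(4 + 2)))*(-9))*1 = (((100/3 + 2*6)/(-1 + 2*6))*(-9))*1 = (((100/3 + 12)/(-1 + 12))*(-9))*1 = (((136/3)/11)*(-9))*1 = (((1/11)*(136/3))*(-9))*1 = ((136/33)*(-9))*1 = -408/11*1 = -408/11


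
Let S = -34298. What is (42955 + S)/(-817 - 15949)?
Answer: -8657/16766 ≈ -0.51634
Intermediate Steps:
(42955 + S)/(-817 - 15949) = (42955 - 34298)/(-817 - 15949) = 8657/(-16766) = 8657*(-1/16766) = -8657/16766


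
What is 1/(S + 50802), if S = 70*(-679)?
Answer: 1/3272 ≈ 0.00030562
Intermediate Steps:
S = -47530
1/(S + 50802) = 1/(-47530 + 50802) = 1/3272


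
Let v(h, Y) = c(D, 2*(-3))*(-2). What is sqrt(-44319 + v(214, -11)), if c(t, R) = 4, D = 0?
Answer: I*sqrt(44327) ≈ 210.54*I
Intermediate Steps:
v(h, Y) = -8 (v(h, Y) = 4*(-2) = -8)
sqrt(-44319 + v(214, -11)) = sqrt(-44319 - 8) = sqrt(-44327) = I*sqrt(44327)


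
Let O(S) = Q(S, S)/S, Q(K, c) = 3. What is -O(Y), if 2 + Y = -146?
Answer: 3/148 ≈ 0.020270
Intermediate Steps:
Y = -148 (Y = -2 - 146 = -148)
O(S) = 3/S
-O(Y) = -3/(-148) = -3*(-1)/148 = -1*(-3/148) = 3/148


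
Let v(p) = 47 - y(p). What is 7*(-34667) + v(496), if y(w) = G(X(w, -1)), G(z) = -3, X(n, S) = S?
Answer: -242619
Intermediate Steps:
y(w) = -3
v(p) = 50 (v(p) = 47 - 1*(-3) = 47 + 3 = 50)
7*(-34667) + v(496) = 7*(-34667) + 50 = -242669 + 50 = -242619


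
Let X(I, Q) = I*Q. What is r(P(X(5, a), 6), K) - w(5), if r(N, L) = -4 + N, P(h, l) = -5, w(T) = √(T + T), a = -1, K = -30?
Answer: -9 - √10 ≈ -12.162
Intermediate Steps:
w(T) = √2*√T (w(T) = √(2*T) = √2*√T)
r(P(X(5, a), 6), K) - w(5) = (-4 - 5) - √2*√5 = -9 - √10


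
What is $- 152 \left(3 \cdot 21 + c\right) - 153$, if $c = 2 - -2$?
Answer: $-10337$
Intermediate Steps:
$c = 4$ ($c = 2 + 2 = 4$)
$- 152 \left(3 \cdot 21 + c\right) - 153 = - 152 \left(3 \cdot 21 + 4\right) - 153 = - 152 \left(63 + 4\right) - 153 = \left(-152\right) 67 - 153 = -10184 - 153 = -10337$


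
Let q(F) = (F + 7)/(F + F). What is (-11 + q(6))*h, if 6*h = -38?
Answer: 2261/36 ≈ 62.806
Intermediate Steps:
q(F) = (7 + F)/(2*F) (q(F) = (7 + F)/((2*F)) = (7 + F)*(1/(2*F)) = (7 + F)/(2*F))
h = -19/3 (h = (⅙)*(-38) = -19/3 ≈ -6.3333)
(-11 + q(6))*h = (-11 + (½)*(7 + 6)/6)*(-19/3) = (-11 + (½)*(⅙)*13)*(-19/3) = (-11 + 13/12)*(-19/3) = -119/12*(-19/3) = 2261/36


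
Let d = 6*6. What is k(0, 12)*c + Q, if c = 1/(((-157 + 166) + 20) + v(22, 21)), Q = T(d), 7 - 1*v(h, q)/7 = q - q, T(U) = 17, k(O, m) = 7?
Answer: 1333/78 ≈ 17.090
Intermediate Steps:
d = 36
v(h, q) = 49 (v(h, q) = 49 - 7*(q - q) = 49 - 7*0 = 49 + 0 = 49)
Q = 17
c = 1/78 (c = 1/(((-157 + 166) + 20) + 49) = 1/((9 + 20) + 49) = 1/(29 + 49) = 1/78 ≈ 0.012821)
k(0, 12)*c + Q = 7*(1/78) + 17 = 7/78 + 17 = 1333/78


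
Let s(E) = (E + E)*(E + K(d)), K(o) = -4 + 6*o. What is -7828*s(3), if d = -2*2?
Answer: 1174200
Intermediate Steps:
d = -4
s(E) = 2*E*(-28 + E) (s(E) = (E + E)*(E + (-4 + 6*(-4))) = (2*E)*(E + (-4 - 24)) = (2*E)*(E - 28) = (2*E)*(-28 + E) = 2*E*(-28 + E))
-7828*s(3) = -15656*3*(-28 + 3) = -15656*3*(-25) = -7828*(-150) = 1174200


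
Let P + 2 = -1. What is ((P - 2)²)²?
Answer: 625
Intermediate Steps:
P = -3 (P = -2 - 1 = -3)
((P - 2)²)² = ((-3 - 2)²)² = ((-5)²)² = 25² = 625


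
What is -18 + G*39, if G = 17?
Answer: 645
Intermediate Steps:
-18 + G*39 = -18 + 17*39 = -18 + 663 = 645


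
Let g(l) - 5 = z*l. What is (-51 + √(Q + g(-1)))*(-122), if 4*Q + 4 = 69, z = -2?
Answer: 6222 - 61*√93 ≈ 5633.7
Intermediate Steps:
Q = 65/4 (Q = -1 + (¼)*69 = -1 + 69/4 = 65/4 ≈ 16.250)
g(l) = 5 - 2*l
(-51 + √(Q + g(-1)))*(-122) = (-51 + √(65/4 + (5 - 2*(-1))))*(-122) = (-51 + √(65/4 + (5 + 2)))*(-122) = (-51 + √(65/4 + 7))*(-122) = (-51 + √(93/4))*(-122) = (-51 + √93/2)*(-122) = 6222 - 61*√93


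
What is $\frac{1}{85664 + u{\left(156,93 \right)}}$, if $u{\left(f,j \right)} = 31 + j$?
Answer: $\frac{1}{85788} \approx 1.1657 \cdot 10^{-5}$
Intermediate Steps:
$\frac{1}{85664 + u{\left(156,93 \right)}} = \frac{1}{85664 + \left(31 + 93\right)} = \frac{1}{85664 + 124} = \frac{1}{85788}$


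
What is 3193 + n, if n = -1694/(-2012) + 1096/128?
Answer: 25772951/8048 ≈ 3202.4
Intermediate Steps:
n = 75687/8048 (n = -1694*(-1/2012) + 1096*(1/128) = 847/1006 + 137/16 = 75687/8048 ≈ 9.4044)
3193 + n = 3193 + 75687/8048 = 25772951/8048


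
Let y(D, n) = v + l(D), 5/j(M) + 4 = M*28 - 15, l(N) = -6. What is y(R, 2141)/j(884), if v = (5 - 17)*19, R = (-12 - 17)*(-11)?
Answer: -5787522/5 ≈ -1.1575e+6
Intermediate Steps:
R = 319 (R = -29*(-11) = 319)
j(M) = 5/(-19 + 28*M) (j(M) = 5/(-4 + (M*28 - 15)) = 5/(-4 + (28*M - 15)) = 5/(-4 + (-15 + 28*M)) = 5/(-19 + 28*M))
v = -228 (v = -12*19 = -228)
y(D, n) = -234 (y(D, n) = -228 - 6 = -234)
y(R, 2141)/j(884) = -234/(5/(-19 + 28*884)) = -234/(5/(-19 + 24752)) = -234/(5/24733) = -234/(5*(1/24733)) = -234/5/24733 = -234*24733/5 = -5787522/5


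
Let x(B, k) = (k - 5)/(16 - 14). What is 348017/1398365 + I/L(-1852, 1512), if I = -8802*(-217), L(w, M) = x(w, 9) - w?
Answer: 148420550996/144031595 ≈ 1030.5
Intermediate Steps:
x(B, k) = -5/2 + k/2 (x(B, k) = (-5 + k)/2 = (-5 + k)*(½) = -5/2 + k/2)
L(w, M) = 2 - w (L(w, M) = (-5/2 + (½)*9) - w = (-5/2 + 9/2) - w = 2 - w)
I = 1910034
348017/1398365 + I/L(-1852, 1512) = 348017/1398365 + 1910034/(2 - 1*(-1852)) = 348017*(1/1398365) + 1910034/(2 + 1852) = 348017/1398365 + 1910034/1854 = 348017/1398365 + 1910034*(1/1854) = 348017/1398365 + 106113/103 = 148420550996/144031595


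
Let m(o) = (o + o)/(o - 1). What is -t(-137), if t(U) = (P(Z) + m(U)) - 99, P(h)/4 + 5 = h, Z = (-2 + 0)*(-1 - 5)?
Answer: 4762/69 ≈ 69.015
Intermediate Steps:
Z = 12 (Z = -2*(-6) = 12)
P(h) = -20 + 4*h
m(o) = 2*o/(-1 + o) (m(o) = (2*o)/(-1 + o) = 2*o/(-1 + o))
t(U) = -71 + 2*U/(-1 + U) (t(U) = ((-20 + 4*12) + 2*U/(-1 + U)) - 99 = ((-20 + 48) + 2*U/(-1 + U)) - 99 = (28 + 2*U/(-1 + U)) - 99 = -71 + 2*U/(-1 + U))
-t(-137) = -(71 - 69*(-137))/(-1 - 137) = -(71 + 9453)/(-138) = -(-1)*9524/138 = -1*(-4762/69) = 4762/69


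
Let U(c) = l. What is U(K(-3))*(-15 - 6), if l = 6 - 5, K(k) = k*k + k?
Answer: -21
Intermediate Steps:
K(k) = k + k² (K(k) = k² + k = k + k²)
l = 1
U(c) = 1
U(K(-3))*(-15 - 6) = 1*(-15 - 6) = 1*(-21) = -21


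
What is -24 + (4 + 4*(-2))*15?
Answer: -84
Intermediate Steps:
-24 + (4 + 4*(-2))*15 = -24 + (4 - 8)*15 = -24 - 4*15 = -24 - 60 = -84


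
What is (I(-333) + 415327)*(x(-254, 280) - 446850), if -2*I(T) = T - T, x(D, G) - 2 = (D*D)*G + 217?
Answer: 7317168371623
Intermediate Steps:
x(D, G) = 219 + G*D**2 (x(D, G) = 2 + ((D*D)*G + 217) = 2 + (D**2*G + 217) = 2 + (G*D**2 + 217) = 2 + (217 + G*D**2) = 219 + G*D**2)
I(T) = 0 (I(T) = -(T - T)/2 = -1/2*0 = 0)
(I(-333) + 415327)*(x(-254, 280) - 446850) = (0 + 415327)*((219 + 280*(-254)**2) - 446850) = 415327*((219 + 280*64516) - 446850) = 415327*((219 + 18064480) - 446850) = 415327*(18064699 - 446850) = 415327*17617849 = 7317168371623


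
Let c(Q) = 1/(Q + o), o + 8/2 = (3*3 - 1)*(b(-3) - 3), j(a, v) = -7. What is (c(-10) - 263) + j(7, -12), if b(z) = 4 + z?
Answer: -8101/30 ≈ -270.03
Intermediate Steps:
o = -20 (o = -4 + (3*3 - 1)*((4 - 3) - 3) = -4 + (9 - 1)*(1 - 3) = -4 + 8*(-2) = -4 - 16 = -20)
c(Q) = 1/(-20 + Q) (c(Q) = 1/(Q - 20) = 1/(-20 + Q))
(c(-10) - 263) + j(7, -12) = (1/(-20 - 10) - 263) - 7 = (1/(-30) - 263) - 7 = (-1/30 - 263) - 7 = -7891/30 - 7 = -8101/30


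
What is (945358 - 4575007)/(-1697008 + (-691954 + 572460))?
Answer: 3629649/1816502 ≈ 1.9982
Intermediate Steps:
(945358 - 4575007)/(-1697008 + (-691954 + 572460)) = -3629649/(-1697008 - 119494) = -3629649/(-1816502) = -3629649*(-1/1816502) = 3629649/1816502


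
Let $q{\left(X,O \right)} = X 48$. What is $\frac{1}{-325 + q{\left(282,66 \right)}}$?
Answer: $\frac{1}{13211} \approx 7.5695 \cdot 10^{-5}$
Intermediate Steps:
$q{\left(X,O \right)} = 48 X$
$\frac{1}{-325 + q{\left(282,66 \right)}} = \frac{1}{-325 + 48 \cdot 282} = \frac{1}{-325 + 13536} = \frac{1}{13211}$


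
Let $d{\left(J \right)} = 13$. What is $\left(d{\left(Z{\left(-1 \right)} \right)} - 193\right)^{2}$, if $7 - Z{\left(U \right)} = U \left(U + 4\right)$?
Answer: $32400$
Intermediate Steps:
$Z{\left(U \right)} = 7 - U \left(4 + U\right)$ ($Z{\left(U \right)} = 7 - U \left(U + 4\right) = 7 - U \left(4 + U\right)$)
$\left(d{\left(Z{\left(-1 \right)} \right)} - 193\right)^{2} = \left(13 - 193\right)^{2} = \left(-180\right)^{2} = 32400$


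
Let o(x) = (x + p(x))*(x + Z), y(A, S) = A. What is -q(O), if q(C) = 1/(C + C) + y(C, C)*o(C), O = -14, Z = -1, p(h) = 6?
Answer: 47041/28 ≈ 1680.0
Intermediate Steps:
o(x) = (-1 + x)*(6 + x) (o(x) = (x + 6)*(x - 1) = (6 + x)*(-1 + x) = (-1 + x)*(6 + x))
q(C) = 1/(2*C) + C*(-6 + C² + 5*C) (q(C) = 1/(C + C) + C*(-6 + C² + 5*C) = 1/(2*C) + C*(-6 + C² + 5*C))
-q(O) = -((-14)³ + (½)/(-14) - 6*(-14) + 5*(-14)²) = -(-2744 + (½)*(-1/14) + 84 + 5*196) = -(-2744 - 1/28 + 84 + 980) = -1*(-47041/28) = 47041/28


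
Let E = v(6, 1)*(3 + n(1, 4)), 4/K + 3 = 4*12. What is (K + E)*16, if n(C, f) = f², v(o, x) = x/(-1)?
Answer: -13616/45 ≈ -302.58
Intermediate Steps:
v(o, x) = -x (v(o, x) = x*(-1) = -x)
K = 4/45 (K = 4/(-3 + 4*12) = 4/(-3 + 48) = 4/45 ≈ 0.088889)
E = -19 (E = (-1*1)*(3 + 4²) = -(3 + 16) = -1*19 = -19)
(K + E)*16 = (4/45 - 19)*16 = -851/45*16 = -13616/45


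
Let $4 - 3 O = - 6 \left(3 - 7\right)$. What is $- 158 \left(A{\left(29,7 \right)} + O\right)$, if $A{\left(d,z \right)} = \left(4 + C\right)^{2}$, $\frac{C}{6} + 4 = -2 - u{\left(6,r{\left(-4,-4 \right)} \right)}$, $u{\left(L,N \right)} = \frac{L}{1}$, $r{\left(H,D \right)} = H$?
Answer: $- \frac{2188616}{3} \approx -7.2954 \cdot 10^{5}$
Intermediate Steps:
$u{\left(L,N \right)} = L$ ($u{\left(L,N \right)} = L 1 = L$)
$O = - \frac{20}{3}$ ($O = \frac{4}{3} - \frac{\left(-6\right) \left(3 - 7\right)}{3} = \frac{4}{3} - \frac{\left(-6\right) \left(-4\right)}{3} = \frac{4}{3} - 8 = - \frac{20}{3} \approx -6.6667$)
$C = -72$ ($C = -24 + 6 \left(-2 - 6\right) = -24 + 6 \left(-8\right) = -24 - 48 = -72$)
$A{\left(d,z \right)} = 4624$ ($A{\left(d,z \right)} = \left(4 - 72\right)^{2} = \left(-68\right)^{2} = 4624$)
$- 158 \left(A{\left(29,7 \right)} + O\right) = - 158 \left(4624 - \frac{20}{3}\right) = \left(-158\right) \frac{13852}{3} = - \frac{2188616}{3}$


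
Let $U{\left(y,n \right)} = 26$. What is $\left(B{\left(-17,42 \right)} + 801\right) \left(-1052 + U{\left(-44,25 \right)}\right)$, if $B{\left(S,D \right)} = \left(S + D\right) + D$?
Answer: $-890568$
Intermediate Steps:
$B{\left(S,D \right)} = S + 2 D$ ($B{\left(S,D \right)} = \left(D + S\right) + D = S + 2 D$)
$\left(B{\left(-17,42 \right)} + 801\right) \left(-1052 + U{\left(-44,25 \right)}\right) = \left(\left(-17 + 2 \cdot 42\right) + 801\right) \left(-1052 + 26\right) = \left(\left(-17 + 84\right) + 801\right) \left(-1026\right) = \left(67 + 801\right) \left(-1026\right) = 868 \left(-1026\right) = -890568$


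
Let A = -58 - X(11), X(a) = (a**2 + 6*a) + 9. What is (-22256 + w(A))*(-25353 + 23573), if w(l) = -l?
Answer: 39163560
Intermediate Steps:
X(a) = 9 + a**2 + 6*a
A = -254 (A = -58 - (9 + 11**2 + 6*11) = -58 - (9 + 121 + 66) = -58 - 1*196 = -58 - 196 = -254)
(-22256 + w(A))*(-25353 + 23573) = (-22256 - 1*(-254))*(-25353 + 23573) = (-22256 + 254)*(-1780) = -22002*(-1780) = 39163560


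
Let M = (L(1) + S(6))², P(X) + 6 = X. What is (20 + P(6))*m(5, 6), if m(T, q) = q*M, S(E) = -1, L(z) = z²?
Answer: 0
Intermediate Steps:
P(X) = -6 + X
M = 0 (M = (1² - 1)² = (1 - 1)² = 0² = 0)
m(T, q) = 0 (m(T, q) = q*0 = 0)
(20 + P(6))*m(5, 6) = (20 + (-6 + 6))*0 = (20 + 0)*0 = 20*0 = 0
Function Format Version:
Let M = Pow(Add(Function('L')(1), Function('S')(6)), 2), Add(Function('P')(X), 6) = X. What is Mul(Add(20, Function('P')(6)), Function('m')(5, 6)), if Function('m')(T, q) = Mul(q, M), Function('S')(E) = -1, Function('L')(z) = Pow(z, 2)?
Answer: 0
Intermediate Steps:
Function('P')(X) = Add(-6, X)
M = 0 (M = Pow(Add(Pow(1, 2), -1), 2) = Pow(Add(1, -1), 2) = Pow(0, 2) = 0)
Function('m')(T, q) = 0 (Function('m')(T, q) = Mul(q, 0) = 0)
Mul(Add(20, Function('P')(6)), Function('m')(5, 6)) = Mul(Add(20, Add(-6, 6)), 0) = Mul(Add(20, 0), 0) = Mul(20, 0) = 0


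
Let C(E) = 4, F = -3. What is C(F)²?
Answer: 16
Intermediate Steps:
C(F)² = 4² = 16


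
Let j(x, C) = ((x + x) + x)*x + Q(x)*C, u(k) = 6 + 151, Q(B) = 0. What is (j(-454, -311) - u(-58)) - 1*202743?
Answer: 415448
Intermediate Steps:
u(k) = 157
j(x, C) = 3*x² (j(x, C) = ((x + x) + x)*x + 0*C = (2*x + x)*x + 0 = (3*x)*x + 0 = 3*x² + 0 = 3*x²)
(j(-454, -311) - u(-58)) - 1*202743 = (3*(-454)² - 1*157) - 1*202743 = (3*206116 - 157) - 202743 = (618348 - 157) - 202743 = 618191 - 202743 = 415448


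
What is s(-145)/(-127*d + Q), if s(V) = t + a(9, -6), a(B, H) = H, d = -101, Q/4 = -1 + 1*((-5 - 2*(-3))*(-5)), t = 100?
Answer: 94/12803 ≈ 0.0073420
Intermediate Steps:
Q = -24 (Q = 4*(-1 + 1*((-5 - 2*(-3))*(-5))) = 4*(-1 + 1*((-5 + 6)*(-5))) = 4*(-1 + 1*(1*(-5))) = 4*(-1 + 1*(-5)) = 4*(-1 - 5) = 4*(-6) = -24)
s(V) = 94 (s(V) = 100 - 6 = 94)
s(-145)/(-127*d + Q) = 94/(-127*(-101) - 24) = 94/(12827 - 24) = 94/12803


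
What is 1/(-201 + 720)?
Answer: 1/519 ≈ 0.0019268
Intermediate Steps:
1/(-201 + 720) = 1/519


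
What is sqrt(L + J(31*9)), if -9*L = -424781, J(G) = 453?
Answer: sqrt(428858)/3 ≈ 218.29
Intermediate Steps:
L = 424781/9 (L = -1/9*(-424781) = 424781/9 ≈ 47198.)
sqrt(L + J(31*9)) = sqrt(424781/9 + 453) = sqrt(428858/9) = sqrt(428858)/3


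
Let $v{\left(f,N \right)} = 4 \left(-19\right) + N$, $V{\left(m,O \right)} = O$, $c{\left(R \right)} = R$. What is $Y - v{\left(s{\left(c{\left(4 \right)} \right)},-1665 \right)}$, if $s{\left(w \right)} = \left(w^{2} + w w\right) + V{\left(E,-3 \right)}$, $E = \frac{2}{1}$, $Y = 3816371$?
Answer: $3818112$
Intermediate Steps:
$E = 2$ ($E = 2 \cdot 1 = 2$)
$s{\left(w \right)} = -3 + 2 w^{2}$ ($s{\left(w \right)} = \left(w^{2} + w w\right) - 3 = \left(w^{2} + w^{2}\right) - 3 = 2 w^{2} - 3 = -3 + 2 w^{2}$)
$v{\left(f,N \right)} = -76 + N$
$Y - v{\left(s{\left(c{\left(4 \right)} \right)},-1665 \right)} = 3816371 - \left(-76 - 1665\right) = 3816371 - -1741 = 3816371 + 1741 = 3818112$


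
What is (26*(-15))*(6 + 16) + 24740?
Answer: 16160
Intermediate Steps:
(26*(-15))*(6 + 16) + 24740 = -390*22 + 24740 = -8580 + 24740 = 16160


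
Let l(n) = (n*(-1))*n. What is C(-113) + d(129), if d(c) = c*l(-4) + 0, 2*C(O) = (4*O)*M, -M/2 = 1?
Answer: -1612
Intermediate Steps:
M = -2 (M = -2*1 = -2)
l(n) = -n**2 (l(n) = (-n)*n = -n**2)
C(O) = -4*O (C(O) = ((4*O)*(-2))/2 = (-8*O)/2 = -4*O)
d(c) = -16*c (d(c) = c*(-1*(-4)**2) + 0 = c*(-1*16) + 0 = c*(-16) + 0 = -16*c + 0 = -16*c)
C(-113) + d(129) = -4*(-113) - 16*129 = 452 - 2064 = -1612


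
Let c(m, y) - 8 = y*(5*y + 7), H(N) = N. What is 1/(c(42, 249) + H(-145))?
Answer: 1/311611 ≈ 3.2091e-6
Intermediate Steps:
c(m, y) = 8 + y*(7 + 5*y) (c(m, y) = 8 + y*(5*y + 7) = 8 + y*(7 + 5*y))
1/(c(42, 249) + H(-145)) = 1/((8 + 5*249**2 + 7*249) - 145) = 1/((8 + 5*62001 + 1743) - 145) = 1/((8 + 310005 + 1743) - 145) = 1/(311756 - 145) = 1/311611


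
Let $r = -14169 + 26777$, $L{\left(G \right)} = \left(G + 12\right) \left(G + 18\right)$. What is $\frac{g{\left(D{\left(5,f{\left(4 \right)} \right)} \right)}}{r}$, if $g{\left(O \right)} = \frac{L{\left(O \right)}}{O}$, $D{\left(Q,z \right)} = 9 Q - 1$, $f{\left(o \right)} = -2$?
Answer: $\frac{217}{34672} \approx 0.0062587$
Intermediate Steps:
$L{\left(G \right)} = \left(12 + G\right) \left(18 + G\right)$
$r = 12608$
$D{\left(Q,z \right)} = -1 + 9 Q$
$g{\left(O \right)} = \frac{216 + O^{2} + 30 O}{O}$
$\frac{g{\left(D{\left(5,f{\left(4 \right)} \right)} \right)}}{r} = \frac{30 + \left(-1 + 9 \cdot 5\right) + \frac{216}{-1 + 9 \cdot 5}}{12608} = \left(30 + \left(-1 + 45\right) + \frac{216}{-1 + 45}\right) \frac{1}{12608} = \left(30 + 44 + \frac{216}{44}\right) \frac{1}{12608} = \left(30 + 44 + 216 \cdot \frac{1}{44}\right) \frac{1}{12608} = \left(30 + 44 + \frac{54}{11}\right) \frac{1}{12608} = \frac{868}{11} \cdot \frac{1}{12608} = \frac{217}{34672}$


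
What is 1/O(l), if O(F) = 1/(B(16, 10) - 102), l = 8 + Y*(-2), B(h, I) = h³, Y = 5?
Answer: 3994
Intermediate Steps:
l = -2 (l = 8 + 5*(-2) = 8 - 10 = -2)
O(F) = 1/3994 (O(F) = 1/(16³ - 102) = 1/(4096 - 102) = 1/3994)
1/O(l) = 1/(1/3994) = 3994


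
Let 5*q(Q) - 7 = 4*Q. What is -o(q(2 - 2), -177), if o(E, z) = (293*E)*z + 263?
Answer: 361712/5 ≈ 72342.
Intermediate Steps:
q(Q) = 7/5 + 4*Q/5 (q(Q) = 7/5 + (4*Q)/5 = 7/5 + 4*Q/5)
o(E, z) = 263 + 293*E*z (o(E, z) = 293*E*z + 263 = 263 + 293*E*z)
-o(q(2 - 2), -177) = -(263 + 293*(7/5 + 4*(2 - 2)/5)*(-177)) = -(263 + 293*(7/5 + (⅘)*0)*(-177)) = -(263 + 293*(7/5 + 0)*(-177)) = -(263 + 293*(7/5)*(-177)) = -(263 - 363027/5) = -1*(-361712/5) = 361712/5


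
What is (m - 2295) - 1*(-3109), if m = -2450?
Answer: -1636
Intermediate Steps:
(m - 2295) - 1*(-3109) = (-2450 - 2295) - 1*(-3109) = -4745 + 3109 = -1636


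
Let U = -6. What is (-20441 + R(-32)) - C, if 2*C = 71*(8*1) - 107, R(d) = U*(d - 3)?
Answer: -40923/2 ≈ -20462.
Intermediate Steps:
R(d) = 18 - 6*d (R(d) = -6*(d - 3) = -6*(-3 + d) = 18 - 6*d)
C = 461/2 (C = (71*(8*1) - 107)/2 = (71*8 - 107)/2 = (568 - 107)/2 = (½)*461 = 461/2 ≈ 230.50)
(-20441 + R(-32)) - C = (-20441 + (18 - 6*(-32))) - 1*461/2 = (-20441 + (18 + 192)) - 461/2 = (-20441 + 210) - 461/2 = -20231 - 461/2 = -40923/2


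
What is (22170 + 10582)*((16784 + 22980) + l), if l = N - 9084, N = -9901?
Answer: 680553808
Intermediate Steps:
l = -18985 (l = -9901 - 9084 = -18985)
(22170 + 10582)*((16784 + 22980) + l) = (22170 + 10582)*((16784 + 22980) - 18985) = 32752*(39764 - 18985) = 32752*20779 = 680553808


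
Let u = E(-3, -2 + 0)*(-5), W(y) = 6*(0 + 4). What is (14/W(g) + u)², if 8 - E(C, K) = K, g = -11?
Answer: 351649/144 ≈ 2442.0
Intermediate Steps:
E(C, K) = 8 - K
W(y) = 24 (W(y) = 6*4 = 24)
u = -50 (u = (8 - (-2 + 0))*(-5) = (8 - 1*(-2))*(-5) = (8 + 2)*(-5) = 10*(-5) = -50)
(14/W(g) + u)² = (14/24 - 50)² = (14*(1/24) - 50)² = (7/12 - 50)² = (-593/12)² = 351649/144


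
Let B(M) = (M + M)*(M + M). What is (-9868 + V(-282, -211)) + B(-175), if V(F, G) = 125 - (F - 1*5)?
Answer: 113044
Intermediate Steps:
V(F, G) = 130 - F (V(F, G) = 125 - (F - 5) = 125 - (-5 + F) = 125 + (5 - F) = 130 - F)
B(M) = 4*M² (B(M) = (2*M)*(2*M) = 4*M²)
(-9868 + V(-282, -211)) + B(-175) = (-9868 + (130 - 1*(-282))) + 4*(-175)² = (-9868 + (130 + 282)) + 4*30625 = (-9868 + 412) + 122500 = -9456 + 122500 = 113044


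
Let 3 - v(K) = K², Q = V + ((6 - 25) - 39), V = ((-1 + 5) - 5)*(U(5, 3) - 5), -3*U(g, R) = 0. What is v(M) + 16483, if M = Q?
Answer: 13677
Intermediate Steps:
U(g, R) = 0 (U(g, R) = -⅓*0 = 0)
V = 5 (V = ((-1 + 5) - 5)*(0 - 5) = (4 - 5)*(-5) = -1*(-5) = 5)
Q = -53 (Q = 5 + ((6 - 25) - 39) = 5 + (-19 - 39) = 5 - 58 = -53)
M = -53
v(K) = 3 - K²
v(M) + 16483 = (3 - 1*(-53)²) + 16483 = (3 - 1*2809) + 16483 = (3 - 2809) + 16483 = -2806 + 16483 = 13677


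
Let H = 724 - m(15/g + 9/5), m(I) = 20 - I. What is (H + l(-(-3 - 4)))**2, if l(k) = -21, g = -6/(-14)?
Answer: 12952801/25 ≈ 5.1811e+5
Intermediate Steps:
g = 3/7 (g = -6*(-1/14) = 3/7 ≈ 0.42857)
H = 3704/5 (H = 724 - (20 - (15/(3/7) + 9/5)) = 724 - (20 - (15*(7/3) + 9*(1/5))) = 724 - (20 - (35 + 9/5)) = 724 - (20 - 1*184/5) = 724 - (20 - 184/5) = 724 - 1*(-84/5) = 724 + 84/5 = 3704/5 ≈ 740.80)
(H + l(-(-3 - 4)))**2 = (3704/5 - 21)**2 = (3599/5)**2 = 12952801/25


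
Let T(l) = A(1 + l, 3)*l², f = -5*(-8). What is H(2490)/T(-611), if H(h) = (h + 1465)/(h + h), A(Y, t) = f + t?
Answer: 791/15988591788 ≈ 4.9473e-8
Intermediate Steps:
f = 40
A(Y, t) = 40 + t
H(h) = (1465 + h)/(2*h) (H(h) = (1465 + h)/((2*h)) = (1465 + h)*(1/(2*h)) = (1465 + h)/(2*h))
T(l) = 43*l² (T(l) = (40 + 3)*l² = 43*l²)
H(2490)/T(-611) = ((½)*(1465 + 2490)/2490)/((43*(-611)²)) = ((½)*(1/2490)*3955)/((43*373321)) = (791/996)/16052803 = (791/996)*(1/16052803) = 791/15988591788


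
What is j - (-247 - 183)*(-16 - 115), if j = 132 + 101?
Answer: -56097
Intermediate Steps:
j = 233
j - (-247 - 183)*(-16 - 115) = 233 - (-247 - 183)*(-16 - 115) = 233 - (-430)*(-131) = 233 - 1*56330 = 233 - 56330 = -56097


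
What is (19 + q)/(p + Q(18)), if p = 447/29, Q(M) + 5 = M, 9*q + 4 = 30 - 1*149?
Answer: 58/309 ≈ 0.18770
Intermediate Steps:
q = -41/3 (q = -4/9 + (30 - 1*149)/9 = -4/9 + (30 - 149)/9 = -4/9 + (⅑)*(-119) = -4/9 - 119/9 = -41/3 ≈ -13.667)
Q(M) = -5 + M
p = 447/29 (p = 447*(1/29) = 447/29 ≈ 15.414)
(19 + q)/(p + Q(18)) = (19 - 41/3)/(447/29 + (-5 + 18)) = 16/(3*(447/29 + 13)) = 16/(3*(824/29)) = (16/3)*(29/824) = 58/309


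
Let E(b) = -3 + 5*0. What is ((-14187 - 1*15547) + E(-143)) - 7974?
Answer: -37711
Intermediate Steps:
E(b) = -3 (E(b) = -3 + 0 = -3)
((-14187 - 1*15547) + E(-143)) - 7974 = ((-14187 - 1*15547) - 3) - 7974 = ((-14187 - 15547) - 3) - 7974 = (-29734 - 3) - 7974 = -29737 - 7974 = -37711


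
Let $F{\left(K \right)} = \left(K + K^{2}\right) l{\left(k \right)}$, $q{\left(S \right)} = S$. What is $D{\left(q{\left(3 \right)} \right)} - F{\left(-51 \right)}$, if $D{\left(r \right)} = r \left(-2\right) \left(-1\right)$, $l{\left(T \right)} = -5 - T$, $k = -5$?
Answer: $6$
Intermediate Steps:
$D{\left(r \right)} = 2 r$ ($D{\left(r \right)} = - 2 r \left(-1\right) = 2 r$)
$F{\left(K \right)} = 0$ ($F{\left(K \right)} = \left(K + K^{2}\right) \left(-5 - -5\right) = \left(K + K^{2}\right) \left(-5 + 5\right) = \left(K + K^{2}\right) 0 = 0$)
$D{\left(q{\left(3 \right)} \right)} - F{\left(-51 \right)} = 2 \cdot 3 - 0 = 6 + 0 = 6$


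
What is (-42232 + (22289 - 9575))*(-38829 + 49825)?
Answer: -324579928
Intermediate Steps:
(-42232 + (22289 - 9575))*(-38829 + 49825) = (-42232 + 12714)*10996 = -29518*10996 = -324579928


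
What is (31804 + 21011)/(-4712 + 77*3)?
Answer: -52815/4481 ≈ -11.786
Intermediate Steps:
(31804 + 21011)/(-4712 + 77*3) = 52815/(-4712 + 231) = 52815/(-4481) = 52815*(-1/4481) = -52815/4481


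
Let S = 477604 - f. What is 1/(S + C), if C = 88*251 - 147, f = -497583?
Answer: 1/997128 ≈ 1.0029e-6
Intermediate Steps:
S = 975187 (S = 477604 - 1*(-497583) = 477604 + 497583 = 975187)
C = 21941 (C = 22088 - 147 = 21941)
1/(S + C) = 1/(975187 + 21941) = 1/997128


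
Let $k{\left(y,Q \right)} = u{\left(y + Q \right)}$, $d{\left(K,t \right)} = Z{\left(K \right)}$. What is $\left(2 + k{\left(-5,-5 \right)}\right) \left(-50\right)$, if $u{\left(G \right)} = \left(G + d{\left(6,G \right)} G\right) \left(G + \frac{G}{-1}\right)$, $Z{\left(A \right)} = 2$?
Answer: $-100$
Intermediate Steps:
$d{\left(K,t \right)} = 2$
$u{\left(G \right)} = 0$ ($u{\left(G \right)} = \left(G + 2 G\right) \left(G + \frac{G}{-1}\right) = 3 G \left(G + G \left(-1\right)\right) = 3 G \left(G - G\right) = 3 G 0 = 0$)
$k{\left(y,Q \right)} = 0$
$\left(2 + k{\left(-5,-5 \right)}\right) \left(-50\right) = \left(2 + 0\right) \left(-50\right) = 2 \left(-50\right) = -100$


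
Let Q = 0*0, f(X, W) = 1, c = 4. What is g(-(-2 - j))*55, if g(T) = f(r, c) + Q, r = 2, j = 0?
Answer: 55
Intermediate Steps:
Q = 0
g(T) = 1 (g(T) = 1 + 0 = 1)
g(-(-2 - j))*55 = 1*55 = 55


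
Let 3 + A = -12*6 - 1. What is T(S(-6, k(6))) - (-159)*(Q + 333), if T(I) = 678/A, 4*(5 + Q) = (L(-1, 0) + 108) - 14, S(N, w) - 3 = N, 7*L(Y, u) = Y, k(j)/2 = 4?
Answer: 29724915/532 ≈ 55874.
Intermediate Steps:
k(j) = 8 (k(j) = 2*4 = 8)
L(Y, u) = Y/7
A = -76 (A = -3 + (-12*6 - 1) = -3 + (-72 - 1) = -3 - 73 = -76)
S(N, w) = 3 + N
Q = 517/28 (Q = -5 + (((1/7)*(-1) + 108) - 14)/4 = -5 + ((-1/7 + 108) - 14)/4 = -5 + (755/7 - 14)/4 = -5 + (1/4)*(657/7) = -5 + 657/28 = 517/28 ≈ 18.464)
T(I) = -339/38 (T(I) = 678/(-76) = 678*(-1/76) = -339/38)
T(S(-6, k(6))) - (-159)*(Q + 333) = -339/38 - (-159)*(517/28 + 333) = -339/38 - (-159)*9841/28 = -339/38 - 1*(-1564719/28) = -339/38 + 1564719/28 = 29724915/532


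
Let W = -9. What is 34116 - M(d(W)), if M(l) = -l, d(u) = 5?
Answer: 34121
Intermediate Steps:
34116 - M(d(W)) = 34116 - (-1)*5 = 34116 - 1*(-5) = 34116 + 5 = 34121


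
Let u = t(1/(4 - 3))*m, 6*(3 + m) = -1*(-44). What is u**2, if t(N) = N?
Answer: 169/9 ≈ 18.778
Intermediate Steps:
m = 13/3 (m = -3 + (-1*(-44))/6 = -3 + (1/6)*44 = -3 + 22/3 = 13/3 ≈ 4.3333)
u = 13/3 (u = (13/3)/(4 - 3) = (13/3)/1 = 1*(13/3) = 13/3 ≈ 4.3333)
u**2 = (13/3)**2 = 169/9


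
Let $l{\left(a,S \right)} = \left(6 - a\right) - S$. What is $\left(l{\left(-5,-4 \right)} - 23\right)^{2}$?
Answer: $64$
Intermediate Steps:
$l{\left(a,S \right)} = 6 - S - a$
$\left(l{\left(-5,-4 \right)} - 23\right)^{2} = \left(\left(6 - -4 - -5\right) - 23\right)^{2} = \left(\left(6 + 4 + 5\right) - 23\right)^{2} = \left(15 - 23\right)^{2} = \left(-8\right)^{2} = 64$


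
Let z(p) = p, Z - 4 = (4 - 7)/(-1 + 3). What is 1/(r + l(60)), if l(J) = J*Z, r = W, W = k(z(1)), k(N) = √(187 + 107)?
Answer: 25/3701 - 7*√6/22206 ≈ 0.0059828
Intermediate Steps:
Z = 5/2 (Z = 4 + (4 - 7)/(-1 + 3) = 4 - 3/2 = 5/2 ≈ 2.5000)
k(N) = 7*√6 (k(N) = √294 = 7*√6)
W = 7*√6 ≈ 17.146
r = 7*√6 ≈ 17.146
l(J) = 5*J/2 (l(J) = J*(5/2) = 5*J/2)
1/(r + l(60)) = 1/(7*√6 + (5/2)*60) = 1/(7*√6 + 150) = 1/(150 + 7*√6)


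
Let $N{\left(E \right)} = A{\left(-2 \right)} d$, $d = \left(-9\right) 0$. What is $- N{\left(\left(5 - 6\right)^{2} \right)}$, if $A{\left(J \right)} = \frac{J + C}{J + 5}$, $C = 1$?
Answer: $0$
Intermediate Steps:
$d = 0$
$A{\left(J \right)} = \frac{1 + J}{5 + J}$ ($A{\left(J \right)} = \frac{J + 1}{J + 5} = \frac{1 + J}{5 + J}$)
$N{\left(E \right)} = 0$ ($N{\left(E \right)} = \frac{1 - 2}{5 - 2} \cdot 0 = \frac{1}{3} \left(-1\right) 0 = \left(- \frac{1}{3}\right) 0 = 0$)
$- N{\left(\left(5 - 6\right)^{2} \right)} = \left(-1\right) 0 = 0$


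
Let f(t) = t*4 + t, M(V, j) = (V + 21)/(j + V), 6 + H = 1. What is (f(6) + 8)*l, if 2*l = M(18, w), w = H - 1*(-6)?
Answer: 39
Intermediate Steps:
H = -5 (H = -6 + 1 = -5)
w = 1 (w = -5 - 1*(-6) = -5 + 6 = 1)
M(V, j) = (21 + V)/(V + j)
f(t) = 5*t (f(t) = 4*t + t = 5*t)
l = 39/38 (l = ((21 + 18)/(18 + 1))/2 = (39/19)/2 = ((1/19)*39)/2 = (½)*(39/19) = 39/38 ≈ 1.0263)
(f(6) + 8)*l = (5*6 + 8)*(39/38) = (30 + 8)*(39/38) = 38*(39/38) = 39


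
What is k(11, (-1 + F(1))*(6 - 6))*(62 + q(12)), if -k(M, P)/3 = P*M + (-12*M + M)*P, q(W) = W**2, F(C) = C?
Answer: 0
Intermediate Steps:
k(M, P) = 30*M*P (k(M, P) = -3*(P*M + (-12*M + M)*P) = -3*(M*P + (-11*M)*P) = -3*(M*P - 11*M*P) = -(-30)*M*P = 30*M*P)
k(11, (-1 + F(1))*(6 - 6))*(62 + q(12)) = (30*11*((-1 + 1)*(6 - 6)))*(62 + 12**2) = (30*11*(0*0))*(62 + 144) = (30*11*0)*206 = 0*206 = 0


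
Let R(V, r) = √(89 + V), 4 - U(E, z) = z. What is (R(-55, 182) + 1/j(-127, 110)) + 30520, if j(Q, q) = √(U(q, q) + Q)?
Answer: 30520 + √34 - I*√233/233 ≈ 30526.0 - 0.065512*I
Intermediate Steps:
U(E, z) = 4 - z
j(Q, q) = √(4 + Q - q) (j(Q, q) = √((4 - q) + Q) = √(4 + Q - q))
(R(-55, 182) + 1/j(-127, 110)) + 30520 = (√(89 - 55) + 1/(√(4 - 127 - 1*110))) + 30520 = (√34 + 1/(√(4 - 127 - 110))) + 30520 = (√34 + 1/(√(-233))) + 30520 = (√34 + 1/(I*√233)) + 30520 = (√34 - I*√233/233) + 30520 = 30520 + √34 - I*√233/233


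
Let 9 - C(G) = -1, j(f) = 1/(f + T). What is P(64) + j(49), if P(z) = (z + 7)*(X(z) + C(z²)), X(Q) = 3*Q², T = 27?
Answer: 66360009/76 ≈ 8.7316e+5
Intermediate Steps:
j(f) = 1/(27 + f) (j(f) = 1/(f + 27) = 1/(27 + f))
C(G) = 10 (C(G) = 9 - 1*(-1) = 9 + 1 = 10)
P(z) = (7 + z)*(10 + 3*z²) (P(z) = (z + 7)*(3*z² + 10) = (7 + z)*(10 + 3*z²))
P(64) + j(49) = (70 + 3*64³ + 10*64 + 21*64²) + 1/(27 + 49) = (70 + 3*262144 + 640 + 21*4096) + 1/76 = (70 + 786432 + 640 + 86016) + 1/76 = 873158 + 1/76 = 66360009/76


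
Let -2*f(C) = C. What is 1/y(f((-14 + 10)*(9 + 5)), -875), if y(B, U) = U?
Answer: -1/875 ≈ -0.0011429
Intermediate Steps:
f(C) = -C/2
1/y(f((-14 + 10)*(9 + 5)), -875) = 1/(-875) = -1/875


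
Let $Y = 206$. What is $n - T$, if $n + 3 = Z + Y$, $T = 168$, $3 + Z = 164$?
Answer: $196$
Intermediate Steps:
$Z = 161$ ($Z = -3 + 164 = 161$)
$n = 364$ ($n = -3 + \left(161 + 206\right) = -3 + 367 = 364$)
$n - T = 364 - 168 = 196$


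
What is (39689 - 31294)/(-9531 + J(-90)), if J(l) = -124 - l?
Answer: -1679/1913 ≈ -0.87768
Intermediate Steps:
(39689 - 31294)/(-9531 + J(-90)) = (39689 - 31294)/(-9531 + (-124 - 1*(-90))) = 8395/(-9531 + (-124 + 90)) = 8395/(-9531 - 34) = 8395/(-9565) = 8395*(-1/9565) = -1679/1913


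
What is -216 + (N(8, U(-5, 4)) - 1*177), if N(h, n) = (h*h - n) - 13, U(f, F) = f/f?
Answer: -343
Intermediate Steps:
U(f, F) = 1
N(h, n) = -13 + h² - n (N(h, n) = (h² - n) - 13 = -13 + h² - n)
-216 + (N(8, U(-5, 4)) - 1*177) = -216 + ((-13 + 8² - 1*1) - 1*177) = -216 + ((-13 + 64 - 1) - 177) = -216 + (50 - 177) = -216 - 127 = -343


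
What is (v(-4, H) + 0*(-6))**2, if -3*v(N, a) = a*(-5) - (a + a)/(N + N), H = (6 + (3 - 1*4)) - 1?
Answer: 361/9 ≈ 40.111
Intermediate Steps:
H = 4 (H = (6 + (3 - 4)) - 1 = (6 - 1) - 1 = 5 - 1 = 4)
v(N, a) = 5*a/3 + a/(3*N) (v(N, a) = -(a*(-5) - (a + a)/(N + N))/3 = -(-5*a - 2*a/(2*N))/3 = -(-5*a - 2*a*1/(2*N))/3 = -(-5*a - a/N)/3 = 5*a/3 + a/(3*N))
(v(-4, H) + 0*(-6))**2 = ((1/3)*4*(1 + 5*(-4))/(-4) + 0*(-6))**2 = ((1/3)*4*(-1/4)*(1 - 20) + 0)**2 = ((1/3)*4*(-1/4)*(-19) + 0)**2 = (19/3 + 0)**2 = (19/3)**2 = 361/9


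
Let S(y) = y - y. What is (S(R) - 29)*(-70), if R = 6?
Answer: 2030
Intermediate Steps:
S(y) = 0
(S(R) - 29)*(-70) = (0 - 29)*(-70) = -29*(-70) = 2030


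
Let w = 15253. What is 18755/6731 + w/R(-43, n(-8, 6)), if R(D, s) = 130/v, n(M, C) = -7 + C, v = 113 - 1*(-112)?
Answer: 4620545065/175006 ≈ 26402.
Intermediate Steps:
v = 225 (v = 113 + 112 = 225)
R(D, s) = 26/45 (R(D, s) = 130/225 = 130*(1/225) = 26/45)
18755/6731 + w/R(-43, n(-8, 6)) = 18755/6731 + 15253/(26/45) = 18755*(1/6731) + 15253*(45/26) = 18755/6731 + 686385/26 = 4620545065/175006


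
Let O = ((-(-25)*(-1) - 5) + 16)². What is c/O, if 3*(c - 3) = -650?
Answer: -641/588 ≈ -1.0901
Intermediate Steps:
c = -641/3 (c = 3 + (⅓)*(-650) = 3 - 650/3 = -641/3 ≈ -213.67)
O = 196 (O = ((-5*5 - 5) + 16)² = ((-25 - 5) + 16)² = (-30 + 16)² = (-14)² = 196)
c/O = -641/3/196 = -641/3*1/196 = -641/588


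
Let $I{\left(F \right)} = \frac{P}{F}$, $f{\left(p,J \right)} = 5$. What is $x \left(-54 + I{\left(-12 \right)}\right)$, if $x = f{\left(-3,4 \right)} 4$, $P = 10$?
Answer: $- \frac{3290}{3} \approx -1096.7$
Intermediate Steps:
$I{\left(F \right)} = \frac{10}{F}$
$x = 20$ ($x = 5 \cdot 4 = 20$)
$x \left(-54 + I{\left(-12 \right)}\right) = 20 \left(-54 + \frac{10}{-12}\right) = 20 \left(-54 + 10 \left(- \frac{1}{12}\right)\right) = 20 \left(-54 - \frac{5}{6}\right) = 20 \left(- \frac{329}{6}\right) = - \frac{3290}{3}$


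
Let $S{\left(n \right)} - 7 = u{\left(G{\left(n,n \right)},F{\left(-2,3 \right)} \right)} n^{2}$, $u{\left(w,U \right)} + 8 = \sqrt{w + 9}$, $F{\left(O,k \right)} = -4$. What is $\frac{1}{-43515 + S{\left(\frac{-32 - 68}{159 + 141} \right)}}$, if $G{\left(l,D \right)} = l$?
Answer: $- \frac{5286330}{230002344587} - \frac{9 \sqrt{78}}{460004689174} \approx -2.2984 \cdot 10^{-5}$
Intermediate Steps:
$u{\left(w,U \right)} = -8 + \sqrt{9 + w}$ ($u{\left(w,U \right)} = -8 + \sqrt{w + 9} = -8 + \sqrt{9 + w}$)
$S{\left(n \right)} = 7 + n^{2} \left(-8 + \sqrt{9 + n}\right)$ ($S{\left(n \right)} = 7 + \left(-8 + \sqrt{9 + n}\right) n^{2} = 7 + n^{2} \left(-8 + \sqrt{9 + n}\right)$)
$\frac{1}{-43515 + S{\left(\frac{-32 - 68}{159 + 141} \right)}} = \frac{1}{-43515 + \left(7 + \left(\frac{-32 - 68}{159 + 141}\right)^{2} \left(-8 + \sqrt{9 + \frac{-32 - 68}{159 + 141}}\right)\right)} = \frac{1}{-43515 + \left(7 + \left(- \frac{100}{300}\right)^{2} \left(-8 + \sqrt{9 - \frac{100}{300}}\right)\right)} = \frac{1}{-43515 + \left(7 + \left(\left(-100\right) \frac{1}{300}\right)^{2} \left(-8 + \sqrt{9 - \frac{1}{3}}\right)\right)} = \frac{1}{-43515 + \left(7 + \left(- \frac{1}{3}\right)^{2} \left(-8 + \sqrt{9 - \frac{1}{3}}\right)\right)} = \frac{1}{-43515 + \left(7 + \frac{-8 + \sqrt{\frac{26}{3}}}{9}\right)} = \frac{1}{-43515 + \left(7 + \frac{-8 + \frac{\sqrt{78}}{3}}{9}\right)} = \frac{1}{-43515 + \left(7 - \left(\frac{8}{9} - \frac{\sqrt{78}}{27}\right)\right)} = \frac{1}{-43515 + \left(\frac{55}{9} + \frac{\sqrt{78}}{27}\right)} = \frac{1}{- \frac{391580}{9} + \frac{\sqrt{78}}{27}}$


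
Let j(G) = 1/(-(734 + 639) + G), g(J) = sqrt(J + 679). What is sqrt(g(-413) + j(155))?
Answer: sqrt(-1218 + 1483524*sqrt(266))/1218 ≈ 4.0384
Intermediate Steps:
g(J) = sqrt(679 + J)
j(G) = 1/(-1373 + G) (j(G) = 1/(-1*1373 + G) = 1/(-1373 + G))
sqrt(g(-413) + j(155)) = sqrt(sqrt(679 - 413) + 1/(-1373 + 155)) = sqrt(sqrt(266) + 1/(-1218)) = sqrt(sqrt(266) - 1/1218) = sqrt(-1/1218 + sqrt(266))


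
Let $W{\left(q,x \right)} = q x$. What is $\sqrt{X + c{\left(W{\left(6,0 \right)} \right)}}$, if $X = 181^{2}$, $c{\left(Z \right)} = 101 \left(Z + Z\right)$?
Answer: $181$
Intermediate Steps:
$c{\left(Z \right)} = 202 Z$ ($c{\left(Z \right)} = 101 \cdot 2 Z = 202 Z$)
$X = 32761$
$\sqrt{X + c{\left(W{\left(6,0 \right)} \right)}} = \sqrt{32761 + 202 \cdot 6 \cdot 0} = \sqrt{32761 + 202 \cdot 0} = \sqrt{32761 + 0} = \sqrt{32761} = 181$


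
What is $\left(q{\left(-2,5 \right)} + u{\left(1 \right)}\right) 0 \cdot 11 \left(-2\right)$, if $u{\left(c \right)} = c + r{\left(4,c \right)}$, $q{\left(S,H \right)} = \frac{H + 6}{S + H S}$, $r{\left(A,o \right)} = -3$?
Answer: $0$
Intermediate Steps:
$q{\left(S,H \right)} = \frac{6 + H}{S + H S}$
$u{\left(c \right)} = -3 + c$ ($u{\left(c \right)} = c - 3 = -3 + c$)
$\left(q{\left(-2,5 \right)} + u{\left(1 \right)}\right) 0 \cdot 11 \left(-2\right) = \left(\frac{6 + 5}{\left(-2\right) \left(1 + 5\right)} + \left(-3 + 1\right)\right) 0 \cdot 11 \left(-2\right) = \left(\left(- \frac{1}{2}\right) \frac{1}{6} \cdot 11 - 2\right) 0 \left(-22\right) = \left(- \frac{11}{12} - 2\right) 0 \left(-22\right) = \left(- \frac{35}{12}\right) 0 \left(-22\right) = 0 \left(-22\right) = 0$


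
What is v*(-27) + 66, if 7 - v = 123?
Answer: 3198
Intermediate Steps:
v = -116 (v = 7 - 1*123 = 7 - 123 = -116)
v*(-27) + 66 = -116*(-27) + 66 = 3132 + 66 = 3198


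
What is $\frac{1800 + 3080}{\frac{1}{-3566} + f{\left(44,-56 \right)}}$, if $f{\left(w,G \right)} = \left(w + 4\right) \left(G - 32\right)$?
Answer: $- \frac{3480416}{3012557} \approx -1.1553$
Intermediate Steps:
$f{\left(w,G \right)} = \left(-32 + G\right) \left(4 + w\right)$ ($f{\left(w,G \right)} = \left(4 + w\right) \left(-32 + G\right) = \left(-32 + G\right) \left(4 + w\right)$)
$\frac{1800 + 3080}{\frac{1}{-3566} + f{\left(44,-56 \right)}} = \frac{1800 + 3080}{\frac{1}{-3566} - 4224} = \frac{4880}{- \frac{1}{3566} - 4224} = \frac{4880}{- \frac{15062785}{3566}} = 4880 \left(- \frac{3566}{15062785}\right) = - \frac{3480416}{3012557}$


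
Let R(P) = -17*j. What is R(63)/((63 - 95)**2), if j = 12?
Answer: -51/256 ≈ -0.19922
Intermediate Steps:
R(P) = -204 (R(P) = -17*12 = -204)
R(63)/((63 - 95)**2) = -204/(63 - 95)**2 = -204/((-32)**2) = -204/1024 = -204*1/1024 = -51/256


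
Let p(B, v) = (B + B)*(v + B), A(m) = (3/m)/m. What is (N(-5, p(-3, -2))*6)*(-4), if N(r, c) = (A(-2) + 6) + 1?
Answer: -186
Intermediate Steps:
A(m) = 3/m²
p(B, v) = 2*B*(B + v) (p(B, v) = (2*B)*(B + v) = 2*B*(B + v))
N(r, c) = 31/4 (N(r, c) = (3/(-2)² + 6) + 1 = (3*(¼) + 6) + 1 = (¾ + 6) + 1 = 27/4 + 1 = 31/4)
(N(-5, p(-3, -2))*6)*(-4) = ((31/4)*6)*(-4) = (93/2)*(-4) = -186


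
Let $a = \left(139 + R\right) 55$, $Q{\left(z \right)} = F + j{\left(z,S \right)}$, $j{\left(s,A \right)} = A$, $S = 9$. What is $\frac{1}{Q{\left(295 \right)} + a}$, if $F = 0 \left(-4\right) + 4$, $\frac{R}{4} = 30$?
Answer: $\frac{1}{14258} \approx 7.0136 \cdot 10^{-5}$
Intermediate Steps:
$R = 120$ ($R = 4 \cdot 30 = 120$)
$F = 4$ ($F = 0 + 4 = 4$)
$Q{\left(z \right)} = 13$ ($Q{\left(z \right)} = 4 + 9 = 13$)
$a = 14245$ ($a = \left(139 + 120\right) 55 = 259 \cdot 55 = 14245$)
$\frac{1}{Q{\left(295 \right)} + a} = \frac{1}{13 + 14245} = \frac{1}{14258}$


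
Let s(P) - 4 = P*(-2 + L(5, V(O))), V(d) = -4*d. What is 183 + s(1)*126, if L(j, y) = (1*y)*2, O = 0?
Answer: 435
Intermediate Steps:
L(j, y) = 2*y (L(j, y) = y*2 = 2*y)
s(P) = 4 - 2*P (s(P) = 4 + P*(-2 + 2*(-4*0)) = 4 + P*(-2 + 2*0) = 4 + P*(-2 + 0) = 4 + P*(-2) = 4 - 2*P)
183 + s(1)*126 = 183 + (4 - 2*1)*126 = 183 + (4 - 2)*126 = 183 + 2*126 = 183 + 252 = 435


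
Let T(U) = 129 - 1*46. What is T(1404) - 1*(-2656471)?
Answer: 2656554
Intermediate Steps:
T(U) = 83 (T(U) = 129 - 46 = 83)
T(1404) - 1*(-2656471) = 83 - 1*(-2656471) = 83 + 2656471 = 2656554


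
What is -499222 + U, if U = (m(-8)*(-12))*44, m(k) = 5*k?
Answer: -478102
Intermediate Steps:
U = 21120 (U = ((5*(-8))*(-12))*44 = -40*(-12)*44 = 480*44 = 21120)
-499222 + U = -499222 + 21120 = -478102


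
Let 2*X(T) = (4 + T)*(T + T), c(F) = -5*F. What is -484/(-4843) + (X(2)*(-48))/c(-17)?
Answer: -2748428/411655 ≈ -6.6765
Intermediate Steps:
X(T) = T*(4 + T) (X(T) = ((4 + T)*(T + T))/2 = ((4 + T)*(2*T))/2 = (2*T*(4 + T))/2 = T*(4 + T))
-484/(-4843) + (X(2)*(-48))/c(-17) = -484/(-4843) + ((2*(4 + 2))*(-48))/((-5*(-17))) = -484*(-1/4843) + ((2*6)*(-48))/85 = 484/4843 + (12*(-48))*(1/85) = 484/4843 - 576*1/85 = 484/4843 - 576/85 = -2748428/411655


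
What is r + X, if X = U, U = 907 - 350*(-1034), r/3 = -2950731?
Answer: -8489386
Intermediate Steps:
r = -8852193 (r = 3*(-2950731) = -8852193)
U = 362807 (U = 907 + 361900 = 362807)
X = 362807
r + X = -8852193 + 362807 = -8489386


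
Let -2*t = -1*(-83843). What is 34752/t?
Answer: -69504/83843 ≈ -0.82898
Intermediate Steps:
t = -83843/2 (t = -(-1)*(-83843)/2 = -½*83843 = -83843/2 ≈ -41922.)
34752/t = 34752/(-83843/2) = 34752*(-2/83843) = -69504/83843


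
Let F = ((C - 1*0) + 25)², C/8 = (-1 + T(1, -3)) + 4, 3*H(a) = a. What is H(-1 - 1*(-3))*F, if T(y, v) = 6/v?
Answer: 726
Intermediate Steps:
H(a) = a/3
C = 8 (C = 8*((-1 + 6/(-3)) + 4) = 8*((-1 + 6*(-⅓)) + 4) = 8*((-1 - 2) + 4) = 8*(-3 + 4) = 8*1 = 8)
F = 1089 (F = ((8 - 1*0) + 25)² = ((8 + 0) + 25)² = (8 + 25)² = 33² = 1089)
H(-1 - 1*(-3))*F = ((-1 - 1*(-3))/3)*1089 = ((-1 + 3)/3)*1089 = ((⅓)*2)*1089 = (⅔)*1089 = 726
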